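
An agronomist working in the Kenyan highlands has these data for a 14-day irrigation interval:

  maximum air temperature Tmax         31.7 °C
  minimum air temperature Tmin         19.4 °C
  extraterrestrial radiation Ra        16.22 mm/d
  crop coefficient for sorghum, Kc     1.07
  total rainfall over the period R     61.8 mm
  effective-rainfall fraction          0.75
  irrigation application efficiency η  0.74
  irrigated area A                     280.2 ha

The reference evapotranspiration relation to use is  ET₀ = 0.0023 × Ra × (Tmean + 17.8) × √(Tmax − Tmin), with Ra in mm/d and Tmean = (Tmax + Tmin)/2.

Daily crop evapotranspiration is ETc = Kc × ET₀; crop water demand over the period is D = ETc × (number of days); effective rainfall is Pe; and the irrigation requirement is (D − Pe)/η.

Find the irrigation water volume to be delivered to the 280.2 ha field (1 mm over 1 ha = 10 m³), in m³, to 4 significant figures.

Tmean = (31.7 + 19.4)/2 = 25.55 °C
ET₀ = 0.0023 × 16.22 × (25.55 + 17.8) × √12.3 = 0.0023 × 16.22 × 43.35 × 3.5071 = 5.6717 mm/d
ETc = Kc × ET₀ = 1.07 × 5.6717 = 6.0687 mm/d
Crop demand D = ETc × 14 d = 6.0687 × 14 = 84.962 mm
Pe = 0.75 × 61.8 = 46.350 mm
D − Pe = 84.962 − 46.350 = 38.612 mm
Gross irrigation = 38.612 / 0.74 = 52.178 mm
Volume = 52.178 mm × 280.2 ha × 10 = 146202.8 m³

146200 m³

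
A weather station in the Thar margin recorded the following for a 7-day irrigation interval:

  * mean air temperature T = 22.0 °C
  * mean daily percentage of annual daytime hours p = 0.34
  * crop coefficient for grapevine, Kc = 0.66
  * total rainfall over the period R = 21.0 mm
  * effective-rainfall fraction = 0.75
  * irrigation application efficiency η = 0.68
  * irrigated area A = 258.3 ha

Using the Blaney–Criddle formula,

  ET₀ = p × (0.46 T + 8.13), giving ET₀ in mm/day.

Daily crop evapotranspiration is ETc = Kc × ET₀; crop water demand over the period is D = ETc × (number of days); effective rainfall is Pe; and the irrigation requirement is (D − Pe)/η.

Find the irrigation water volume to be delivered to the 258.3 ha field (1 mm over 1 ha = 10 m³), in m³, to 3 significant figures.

49100 m³

ET₀ = 0.34 × (0.46 × 22.0 + 8.13) = 0.34 × 18.250 = 6.2050 mm/d
ETc = Kc × ET₀ = 0.66 × 6.2050 = 4.0953 mm/d
Crop demand D = ETc × 7 d = 4.0953 × 7 = 28.667 mm
Pe = 0.75 × 21.0 = 15.750 mm
D − Pe = 28.667 − 15.750 = 12.917 mm
Gross irrigation = 12.917 / 0.68 = 18.996 mm
Volume = 18.996 mm × 258.3 ha × 10 = 49066.7 m³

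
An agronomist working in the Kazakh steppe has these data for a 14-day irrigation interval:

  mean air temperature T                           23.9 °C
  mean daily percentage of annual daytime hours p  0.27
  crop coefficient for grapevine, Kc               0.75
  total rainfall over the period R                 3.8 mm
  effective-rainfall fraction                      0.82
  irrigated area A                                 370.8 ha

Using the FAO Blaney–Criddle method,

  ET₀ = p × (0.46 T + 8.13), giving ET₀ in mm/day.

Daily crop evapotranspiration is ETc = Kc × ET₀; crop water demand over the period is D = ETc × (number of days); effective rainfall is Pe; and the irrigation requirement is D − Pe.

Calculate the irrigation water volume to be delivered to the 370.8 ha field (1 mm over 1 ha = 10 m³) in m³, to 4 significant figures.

ET₀ = 0.27 × (0.46 × 23.9 + 8.13) = 0.27 × 19.124 = 5.1635 mm/d
ETc = Kc × ET₀ = 0.75 × 5.1635 = 3.8726 mm/d
Crop demand D = ETc × 14 d = 3.8726 × 14 = 54.216 mm
Pe = 0.82 × 3.8 = 3.116 mm
D − Pe = 54.216 − 3.116 = 51.100 mm
Volume = 51.100 mm × 370.8 ha × 10 = 189478.8 m³

189500 m³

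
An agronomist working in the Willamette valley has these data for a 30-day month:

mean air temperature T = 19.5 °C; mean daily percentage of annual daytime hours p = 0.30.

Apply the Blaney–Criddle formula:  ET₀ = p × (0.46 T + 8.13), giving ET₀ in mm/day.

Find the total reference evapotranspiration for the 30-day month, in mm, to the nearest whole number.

ET₀ = 0.30 × (0.46 × 19.5 + 8.13) = 0.30 × 17.100 = 5.1300 mm/d
Monthly total = 5.1300 × 30 = 153.900 mm

154 mm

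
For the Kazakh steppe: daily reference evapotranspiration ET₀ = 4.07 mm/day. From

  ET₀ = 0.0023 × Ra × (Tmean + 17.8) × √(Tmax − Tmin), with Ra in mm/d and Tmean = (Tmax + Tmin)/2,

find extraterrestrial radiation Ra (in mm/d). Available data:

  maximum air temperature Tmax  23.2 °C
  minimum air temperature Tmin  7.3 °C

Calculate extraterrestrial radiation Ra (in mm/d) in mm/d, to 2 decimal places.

Tmean = 15.25 °C; √ΔT = 3.9875
Ra = ET₀ / [0.0023 × (Tmean+17.8) × √ΔT] = 4.07 / (0.0023 × 33.05 × 3.9875) = 13.427 mm/d

13.43 mm/d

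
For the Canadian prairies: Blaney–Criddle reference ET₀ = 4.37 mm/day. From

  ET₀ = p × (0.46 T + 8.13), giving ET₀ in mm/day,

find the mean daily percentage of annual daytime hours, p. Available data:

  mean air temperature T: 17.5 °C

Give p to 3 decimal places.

p = ET₀ / (0.46 T + 8.13) = 4.37 / (0.46 × 17.5 + 8.13) = 4.37 / 16.180 = 0.2701

0.270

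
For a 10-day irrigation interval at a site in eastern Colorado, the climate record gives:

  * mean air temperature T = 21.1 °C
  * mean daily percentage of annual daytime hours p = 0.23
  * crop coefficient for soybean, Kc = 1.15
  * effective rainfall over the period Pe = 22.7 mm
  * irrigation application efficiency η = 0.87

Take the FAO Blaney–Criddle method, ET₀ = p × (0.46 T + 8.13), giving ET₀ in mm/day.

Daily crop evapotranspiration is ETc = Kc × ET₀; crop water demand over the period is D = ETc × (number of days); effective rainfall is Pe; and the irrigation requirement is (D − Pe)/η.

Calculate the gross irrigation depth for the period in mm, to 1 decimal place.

ET₀ = 0.23 × (0.46 × 21.1 + 8.13) = 0.23 × 17.836 = 4.1023 mm/d
ETc = Kc × ET₀ = 1.15 × 4.1023 = 4.7176 mm/d
Crop demand D = ETc × 10 d = 4.7176 × 10 = 47.176 mm
D − Pe = 47.176 − 22.7 = 24.476 mm
Gross irrigation = 24.476 / 0.87 = 28.133 mm

28.1 mm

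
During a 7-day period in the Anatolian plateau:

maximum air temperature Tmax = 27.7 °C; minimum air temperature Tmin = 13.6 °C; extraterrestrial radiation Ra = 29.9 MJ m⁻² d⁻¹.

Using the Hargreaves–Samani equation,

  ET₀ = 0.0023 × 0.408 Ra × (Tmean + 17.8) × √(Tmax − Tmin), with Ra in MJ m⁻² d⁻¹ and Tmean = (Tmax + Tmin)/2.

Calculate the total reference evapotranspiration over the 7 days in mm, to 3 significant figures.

28.4 mm

Tmean = (27.7 + 13.6)/2 = 20.65 °C
0.408 Ra = 0.408 × 29.9 = 12.1992 mm/d equivalent
ET₀ = 0.0023 × 12.1992 × (20.65 + 17.8) × √14.1 = 0.0023 × 12.1992 × 38.45 × 3.7550 = 4.0510 mm/d
Over 7 days: 4.0510 × 7 = 28.357 mm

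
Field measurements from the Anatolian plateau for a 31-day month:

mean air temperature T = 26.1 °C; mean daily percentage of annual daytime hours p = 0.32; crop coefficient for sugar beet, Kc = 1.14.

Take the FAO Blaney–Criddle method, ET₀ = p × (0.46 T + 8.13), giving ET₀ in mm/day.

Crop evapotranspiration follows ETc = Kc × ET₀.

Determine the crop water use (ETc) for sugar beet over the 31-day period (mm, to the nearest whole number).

228 mm

ET₀ = 0.32 × (0.46 × 26.1 + 8.13) = 0.32 × 20.136 = 6.4435 mm/d
ETc = Kc × ET₀ = 1.14 × 6.4435 = 7.3456 mm/d
Over 31 days: 7.3456 × 31 = 227.714 mm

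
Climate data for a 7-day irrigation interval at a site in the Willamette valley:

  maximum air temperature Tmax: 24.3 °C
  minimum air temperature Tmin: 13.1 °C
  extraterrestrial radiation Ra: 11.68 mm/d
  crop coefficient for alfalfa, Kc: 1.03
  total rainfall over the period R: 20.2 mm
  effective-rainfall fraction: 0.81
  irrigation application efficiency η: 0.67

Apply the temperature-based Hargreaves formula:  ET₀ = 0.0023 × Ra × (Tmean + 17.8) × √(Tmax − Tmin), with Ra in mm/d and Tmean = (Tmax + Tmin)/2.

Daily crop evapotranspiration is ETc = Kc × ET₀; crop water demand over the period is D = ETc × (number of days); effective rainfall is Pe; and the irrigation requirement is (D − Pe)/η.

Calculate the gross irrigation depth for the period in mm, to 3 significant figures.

10.9 mm

Tmean = (24.3 + 13.1)/2 = 18.70 °C
ET₀ = 0.0023 × 11.68 × (18.70 + 17.8) × √11.2 = 0.0023 × 11.68 × 36.50 × 3.3466 = 3.2815 mm/d
ETc = Kc × ET₀ = 1.03 × 3.2815 = 3.3799 mm/d
Crop demand D = ETc × 7 d = 3.3799 × 7 = 23.659 mm
Pe = 0.81 × 20.2 = 16.362 mm
D − Pe = 23.659 − 16.362 = 7.297 mm
Gross irrigation = 7.297 / 0.67 = 10.891 mm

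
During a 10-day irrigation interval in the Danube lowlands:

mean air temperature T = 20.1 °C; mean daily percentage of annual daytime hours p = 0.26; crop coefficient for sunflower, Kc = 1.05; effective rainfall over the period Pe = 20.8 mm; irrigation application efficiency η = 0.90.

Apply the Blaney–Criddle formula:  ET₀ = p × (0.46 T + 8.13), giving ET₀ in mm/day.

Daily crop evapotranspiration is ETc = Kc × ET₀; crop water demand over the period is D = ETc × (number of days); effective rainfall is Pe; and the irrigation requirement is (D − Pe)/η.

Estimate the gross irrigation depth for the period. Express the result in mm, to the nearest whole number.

30 mm

ET₀ = 0.26 × (0.46 × 20.1 + 8.13) = 0.26 × 17.376 = 4.5178 mm/d
ETc = Kc × ET₀ = 1.05 × 4.5178 = 4.7437 mm/d
Crop demand D = ETc × 10 d = 4.7437 × 10 = 47.437 mm
D − Pe = 47.437 − 20.8 = 26.637 mm
Gross irrigation = 26.637 / 0.90 = 29.597 mm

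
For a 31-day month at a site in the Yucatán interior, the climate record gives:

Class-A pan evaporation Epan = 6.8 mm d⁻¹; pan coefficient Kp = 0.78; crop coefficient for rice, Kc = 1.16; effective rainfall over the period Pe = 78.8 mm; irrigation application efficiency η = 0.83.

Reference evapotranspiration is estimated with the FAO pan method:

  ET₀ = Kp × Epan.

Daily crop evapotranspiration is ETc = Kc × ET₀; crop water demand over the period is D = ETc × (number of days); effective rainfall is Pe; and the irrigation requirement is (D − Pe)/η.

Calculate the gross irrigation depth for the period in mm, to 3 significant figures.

ET₀ = 0.78 × 6.8 = 5.3040 mm/d
ETc = Kc × ET₀ = 1.16 × 5.3040 = 6.1526 mm/d
Crop demand D = ETc × 31 d = 6.1526 × 31 = 190.731 mm
D − Pe = 190.731 − 78.8 = 111.931 mm
Gross irrigation = 111.931 / 0.83 = 134.857 mm

135 mm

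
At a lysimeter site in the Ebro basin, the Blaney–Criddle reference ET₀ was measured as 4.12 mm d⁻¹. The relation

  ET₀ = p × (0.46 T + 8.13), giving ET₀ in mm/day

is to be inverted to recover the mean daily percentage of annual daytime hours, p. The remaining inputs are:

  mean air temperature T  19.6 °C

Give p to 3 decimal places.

0.240

p = ET₀ / (0.46 T + 8.13) = 4.12 / (0.46 × 19.6 + 8.13) = 4.12 / 17.146 = 0.2403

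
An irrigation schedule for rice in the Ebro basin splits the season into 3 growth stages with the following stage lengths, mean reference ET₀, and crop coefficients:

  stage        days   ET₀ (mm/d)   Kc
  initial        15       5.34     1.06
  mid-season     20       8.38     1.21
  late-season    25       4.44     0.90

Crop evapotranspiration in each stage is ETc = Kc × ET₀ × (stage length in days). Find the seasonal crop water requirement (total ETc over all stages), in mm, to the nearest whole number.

initial: 1.06 × 5.34 × 15 = 84.91 mm
mid-season: 1.21 × 8.38 × 20 = 202.80 mm
late-season: 0.90 × 4.44 × 25 = 99.90 mm
Seasonal total = 387.61 mm

388 mm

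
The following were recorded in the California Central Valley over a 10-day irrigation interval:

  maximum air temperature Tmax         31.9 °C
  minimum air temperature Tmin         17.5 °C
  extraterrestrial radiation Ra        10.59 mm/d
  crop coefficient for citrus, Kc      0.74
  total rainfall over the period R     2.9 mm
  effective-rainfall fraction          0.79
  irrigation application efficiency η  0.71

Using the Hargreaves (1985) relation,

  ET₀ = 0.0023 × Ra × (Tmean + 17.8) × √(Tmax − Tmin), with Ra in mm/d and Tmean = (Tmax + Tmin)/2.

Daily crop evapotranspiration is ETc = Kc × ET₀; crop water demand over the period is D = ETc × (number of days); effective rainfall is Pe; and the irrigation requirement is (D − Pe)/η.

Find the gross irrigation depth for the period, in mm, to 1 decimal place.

37.7 mm

Tmean = (31.9 + 17.5)/2 = 24.70 °C
ET₀ = 0.0023 × 10.59 × (24.70 + 17.8) × √14.4 = 0.0023 × 10.59 × 42.50 × 3.7947 = 3.9282 mm/d
ETc = Kc × ET₀ = 0.74 × 3.9282 = 2.9069 mm/d
Crop demand D = ETc × 10 d = 2.9069 × 10 = 29.069 mm
Pe = 0.79 × 2.9 = 2.291 mm
D − Pe = 29.069 − 2.291 = 26.778 mm
Gross irrigation = 26.778 / 0.71 = 37.715 mm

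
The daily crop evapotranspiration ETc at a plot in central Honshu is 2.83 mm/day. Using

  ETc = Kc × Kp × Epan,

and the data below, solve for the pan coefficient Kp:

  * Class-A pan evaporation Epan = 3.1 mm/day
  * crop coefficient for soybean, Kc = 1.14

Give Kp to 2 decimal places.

0.80

ETc = Kc × Kp × Epan  ⇒  Kp = ETc / (Kc × Epan)
Kp = 2.83 / (1.14 × 3.1) = 2.83 / 3.534 = 0.8008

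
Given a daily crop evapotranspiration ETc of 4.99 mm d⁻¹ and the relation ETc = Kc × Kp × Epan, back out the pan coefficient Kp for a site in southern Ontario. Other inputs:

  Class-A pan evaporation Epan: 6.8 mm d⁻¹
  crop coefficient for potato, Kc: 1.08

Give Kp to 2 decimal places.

0.68

ETc = Kc × Kp × Epan  ⇒  Kp = ETc / (Kc × Epan)
Kp = 4.99 / (1.08 × 6.8) = 4.99 / 7.344 = 0.6795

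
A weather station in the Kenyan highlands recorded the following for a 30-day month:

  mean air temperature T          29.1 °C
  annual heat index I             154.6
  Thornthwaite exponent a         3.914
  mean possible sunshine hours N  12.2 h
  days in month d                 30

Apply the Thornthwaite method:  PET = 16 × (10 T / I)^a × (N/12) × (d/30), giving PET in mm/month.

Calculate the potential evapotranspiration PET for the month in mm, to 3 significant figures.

193 mm

10T/I = 10 × 29.1 / 154.6 = 1.8823
(10T/I)^a = 1.8823^3.914 = 11.8886
Uncorrected PET = 16 × 11.8886 = 190.218 mm
Correction = (N/12)(d/30) = (12.2/12)(30/30) = 1.0167
PET = 190.218 × 1.0167 = 193.395 mm/month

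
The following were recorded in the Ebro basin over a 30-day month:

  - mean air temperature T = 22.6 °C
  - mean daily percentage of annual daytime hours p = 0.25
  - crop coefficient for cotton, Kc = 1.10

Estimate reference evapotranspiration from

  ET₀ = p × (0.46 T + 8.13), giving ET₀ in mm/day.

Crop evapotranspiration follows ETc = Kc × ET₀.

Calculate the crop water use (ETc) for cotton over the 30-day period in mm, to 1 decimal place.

152.8 mm

ET₀ = 0.25 × (0.46 × 22.6 + 8.13) = 0.25 × 18.526 = 4.6315 mm/d
ETc = Kc × ET₀ = 1.10 × 4.6315 = 5.0947 mm/d
Over 30 days: 5.0947 × 30 = 152.841 mm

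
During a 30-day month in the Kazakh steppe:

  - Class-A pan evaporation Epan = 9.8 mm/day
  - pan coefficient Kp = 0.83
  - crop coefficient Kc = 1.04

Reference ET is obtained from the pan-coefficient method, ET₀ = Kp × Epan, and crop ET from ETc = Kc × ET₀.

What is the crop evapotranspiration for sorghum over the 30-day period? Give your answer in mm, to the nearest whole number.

254 mm

ET₀ = 0.83 × 9.8 = 8.1340 mm/d
ETc = Kc × ET₀ = 1.04 × 8.1340 = 8.4594 mm/d
Over 30 days: 8.4594 × 30 = 253.782 mm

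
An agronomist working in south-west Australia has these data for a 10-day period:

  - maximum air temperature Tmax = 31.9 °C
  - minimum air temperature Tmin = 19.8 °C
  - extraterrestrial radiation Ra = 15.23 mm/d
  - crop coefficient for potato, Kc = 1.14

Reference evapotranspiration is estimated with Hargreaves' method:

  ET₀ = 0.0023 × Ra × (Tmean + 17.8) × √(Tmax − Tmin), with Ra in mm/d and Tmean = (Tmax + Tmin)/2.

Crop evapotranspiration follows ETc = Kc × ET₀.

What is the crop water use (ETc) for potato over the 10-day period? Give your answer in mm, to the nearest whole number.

61 mm

Tmean = (31.9 + 19.8)/2 = 25.85 °C
ET₀ = 0.0023 × 15.23 × (25.85 + 17.8) × √12.1 = 0.0023 × 15.23 × 43.65 × 3.4785 = 5.3187 mm/d
ETc = Kc × ET₀ = 1.14 × 5.3187 = 6.0633 mm/d
Over 10 days: 6.0633 × 10 = 60.633 mm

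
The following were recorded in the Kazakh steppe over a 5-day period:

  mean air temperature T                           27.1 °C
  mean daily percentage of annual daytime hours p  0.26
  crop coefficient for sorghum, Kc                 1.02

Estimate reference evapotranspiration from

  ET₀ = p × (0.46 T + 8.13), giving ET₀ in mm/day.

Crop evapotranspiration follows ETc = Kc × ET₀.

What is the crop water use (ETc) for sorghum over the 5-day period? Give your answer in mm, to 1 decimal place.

ET₀ = 0.26 × (0.46 × 27.1 + 8.13) = 0.26 × 20.596 = 5.3550 mm/d
ETc = Kc × ET₀ = 1.02 × 5.3550 = 5.4621 mm/d
Over 5 days: 5.4621 × 5 = 27.311 mm

27.3 mm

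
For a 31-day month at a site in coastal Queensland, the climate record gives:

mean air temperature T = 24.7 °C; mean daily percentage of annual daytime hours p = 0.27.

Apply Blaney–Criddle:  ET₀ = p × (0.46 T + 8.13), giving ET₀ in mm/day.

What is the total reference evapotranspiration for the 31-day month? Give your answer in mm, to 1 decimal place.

ET₀ = 0.27 × (0.46 × 24.7 + 8.13) = 0.27 × 19.492 = 5.2628 mm/d
Monthly total = 5.2628 × 31 = 163.147 mm

163.1 mm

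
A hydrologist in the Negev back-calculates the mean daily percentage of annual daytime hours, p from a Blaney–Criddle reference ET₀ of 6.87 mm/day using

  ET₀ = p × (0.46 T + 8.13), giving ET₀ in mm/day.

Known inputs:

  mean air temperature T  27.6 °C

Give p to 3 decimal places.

p = ET₀ / (0.46 T + 8.13) = 6.87 / (0.46 × 27.6 + 8.13) = 6.87 / 20.826 = 0.3299

0.330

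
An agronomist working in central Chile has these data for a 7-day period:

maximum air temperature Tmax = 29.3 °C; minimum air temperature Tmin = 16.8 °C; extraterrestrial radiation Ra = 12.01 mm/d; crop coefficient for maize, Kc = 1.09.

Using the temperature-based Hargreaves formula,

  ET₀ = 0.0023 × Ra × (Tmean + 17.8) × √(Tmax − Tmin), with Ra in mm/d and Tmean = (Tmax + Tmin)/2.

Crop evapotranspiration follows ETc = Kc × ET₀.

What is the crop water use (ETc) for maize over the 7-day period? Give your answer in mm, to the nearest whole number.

30 mm

Tmean = (29.3 + 16.8)/2 = 23.05 °C
ET₀ = 0.0023 × 12.01 × (23.05 + 17.8) × √12.5 = 0.0023 × 12.01 × 40.85 × 3.5355 = 3.9895 mm/d
ETc = Kc × ET₀ = 1.09 × 3.9895 = 4.3486 mm/d
Over 7 days: 4.3486 × 7 = 30.440 mm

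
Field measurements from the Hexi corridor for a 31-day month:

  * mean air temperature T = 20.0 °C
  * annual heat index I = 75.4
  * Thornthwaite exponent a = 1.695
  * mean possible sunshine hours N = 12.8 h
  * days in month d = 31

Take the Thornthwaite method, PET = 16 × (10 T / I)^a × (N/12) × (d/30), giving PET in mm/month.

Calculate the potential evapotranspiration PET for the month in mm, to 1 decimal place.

10T/I = 10 × 20.0 / 75.4 = 2.6525
(10T/I)^a = 2.6525^1.695 = 5.2251
Uncorrected PET = 16 × 5.2251 = 83.602 mm
Correction = (N/12)(d/30) = (12.8/12)(31/30) = 1.1022
PET = 83.602 × 1.1022 = 92.146 mm/month

92.1 mm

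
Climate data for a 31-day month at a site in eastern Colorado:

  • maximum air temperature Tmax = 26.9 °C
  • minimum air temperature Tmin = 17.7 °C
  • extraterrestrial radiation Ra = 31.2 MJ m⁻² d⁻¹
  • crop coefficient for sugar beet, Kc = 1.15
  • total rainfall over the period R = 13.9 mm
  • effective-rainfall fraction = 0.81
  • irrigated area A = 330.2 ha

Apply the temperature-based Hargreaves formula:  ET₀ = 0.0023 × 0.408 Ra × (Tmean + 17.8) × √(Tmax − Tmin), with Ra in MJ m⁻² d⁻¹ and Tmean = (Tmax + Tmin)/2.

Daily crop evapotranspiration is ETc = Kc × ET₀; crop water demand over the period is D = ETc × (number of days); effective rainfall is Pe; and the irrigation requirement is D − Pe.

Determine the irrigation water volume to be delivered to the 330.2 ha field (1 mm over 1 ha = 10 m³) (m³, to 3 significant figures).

382000 m³

Tmean = (26.9 + 17.7)/2 = 22.30 °C
0.408 Ra = 0.408 × 31.2 = 12.7296 mm/d equivalent
ET₀ = 0.0023 × 12.7296 × (22.30 + 17.8) × √9.2 = 0.0023 × 12.7296 × 40.10 × 3.0332 = 3.5611 mm/d
ETc = Kc × ET₀ = 1.15 × 3.5611 = 4.0953 mm/d
Crop demand D = ETc × 31 d = 4.0953 × 31 = 126.954 mm
Pe = 0.81 × 13.9 = 11.259 mm
D − Pe = 126.954 − 11.259 = 115.695 mm
Volume = 115.695 mm × 330.2 ha × 10 = 382024.9 m³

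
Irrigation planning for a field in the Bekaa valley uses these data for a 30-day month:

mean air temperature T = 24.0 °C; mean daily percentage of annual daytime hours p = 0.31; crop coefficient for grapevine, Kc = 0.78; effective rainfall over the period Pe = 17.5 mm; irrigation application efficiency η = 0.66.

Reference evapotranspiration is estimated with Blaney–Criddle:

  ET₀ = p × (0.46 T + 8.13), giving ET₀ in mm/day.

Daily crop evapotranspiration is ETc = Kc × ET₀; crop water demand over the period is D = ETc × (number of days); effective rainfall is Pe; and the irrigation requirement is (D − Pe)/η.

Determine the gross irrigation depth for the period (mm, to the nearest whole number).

ET₀ = 0.31 × (0.46 × 24.0 + 8.13) = 0.31 × 19.170 = 5.9427 mm/d
ETc = Kc × ET₀ = 0.78 × 5.9427 = 4.6353 mm/d
Crop demand D = ETc × 30 d = 4.6353 × 30 = 139.059 mm
D − Pe = 139.059 − 17.5 = 121.559 mm
Gross irrigation = 121.559 / 0.66 = 184.180 mm

184 mm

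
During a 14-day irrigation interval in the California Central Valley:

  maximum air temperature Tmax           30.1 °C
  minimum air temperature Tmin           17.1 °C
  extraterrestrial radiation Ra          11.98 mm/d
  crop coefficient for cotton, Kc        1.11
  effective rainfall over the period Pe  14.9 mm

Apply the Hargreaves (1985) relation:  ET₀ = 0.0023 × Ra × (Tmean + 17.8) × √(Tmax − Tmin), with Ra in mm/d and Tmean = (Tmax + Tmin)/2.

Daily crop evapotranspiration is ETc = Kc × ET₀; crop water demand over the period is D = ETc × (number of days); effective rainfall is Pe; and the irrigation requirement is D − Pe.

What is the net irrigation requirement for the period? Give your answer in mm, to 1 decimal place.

Tmean = (30.1 + 17.1)/2 = 23.60 °C
ET₀ = 0.0023 × 11.98 × (23.60 + 17.8) × √13.0 = 0.0023 × 11.98 × 41.40 × 3.6056 = 4.1130 mm/d
ETc = Kc × ET₀ = 1.11 × 4.1130 = 4.5654 mm/d
Crop demand D = ETc × 14 d = 4.5654 × 14 = 63.916 mm
D − Pe = 63.916 − 14.9 = 49.016 mm

49.0 mm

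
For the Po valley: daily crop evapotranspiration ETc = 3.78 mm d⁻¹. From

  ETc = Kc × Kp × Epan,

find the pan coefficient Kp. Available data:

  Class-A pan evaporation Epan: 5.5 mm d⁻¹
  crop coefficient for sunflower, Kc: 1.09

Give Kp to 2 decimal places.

0.63

ETc = Kc × Kp × Epan  ⇒  Kp = ETc / (Kc × Epan)
Kp = 3.78 / (1.09 × 5.5) = 3.78 / 5.995 = 0.6305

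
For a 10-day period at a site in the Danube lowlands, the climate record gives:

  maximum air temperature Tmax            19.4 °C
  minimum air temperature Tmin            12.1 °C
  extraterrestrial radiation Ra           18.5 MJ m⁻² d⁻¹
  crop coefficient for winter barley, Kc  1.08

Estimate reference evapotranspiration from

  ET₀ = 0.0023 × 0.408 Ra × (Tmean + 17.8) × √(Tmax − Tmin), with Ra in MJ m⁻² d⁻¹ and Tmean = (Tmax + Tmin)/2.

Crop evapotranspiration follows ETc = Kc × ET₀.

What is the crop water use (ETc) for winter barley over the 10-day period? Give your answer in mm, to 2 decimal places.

17.00 mm

Tmean = (19.4 + 12.1)/2 = 15.75 °C
0.408 Ra = 0.408 × 18.5 = 7.5480 mm/d equivalent
ET₀ = 0.0023 × 7.5480 × (15.75 + 17.8) × √7.3 = 0.0023 × 7.5480 × 33.55 × 2.7019 = 1.5737 mm/d
ETc = Kc × ET₀ = 1.08 × 1.5737 = 1.6996 mm/d
Over 10 days: 1.6996 × 10 = 16.996 mm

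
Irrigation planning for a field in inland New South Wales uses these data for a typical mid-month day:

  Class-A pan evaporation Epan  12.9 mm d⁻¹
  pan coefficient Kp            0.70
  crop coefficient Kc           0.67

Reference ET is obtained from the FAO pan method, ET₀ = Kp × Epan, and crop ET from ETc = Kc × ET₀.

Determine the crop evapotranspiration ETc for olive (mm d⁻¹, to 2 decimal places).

6.05 mm d⁻¹

ET₀ = 0.70 × 12.9 = 9.0300 mm/d
ETc = Kc × ET₀ = 0.67 × 9.0300 = 6.0501 mm/d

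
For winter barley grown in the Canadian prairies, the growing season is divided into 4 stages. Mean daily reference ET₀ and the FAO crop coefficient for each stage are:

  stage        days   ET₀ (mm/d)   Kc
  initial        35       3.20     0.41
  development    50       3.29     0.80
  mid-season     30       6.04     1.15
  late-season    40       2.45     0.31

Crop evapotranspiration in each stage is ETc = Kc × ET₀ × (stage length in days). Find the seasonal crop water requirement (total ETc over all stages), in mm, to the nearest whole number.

initial: 0.41 × 3.20 × 35 = 45.92 mm
development: 0.80 × 3.29 × 50 = 131.60 mm
mid-season: 1.15 × 6.04 × 30 = 208.38 mm
late-season: 0.31 × 2.45 × 40 = 30.38 mm
Seasonal total = 416.28 mm

416 mm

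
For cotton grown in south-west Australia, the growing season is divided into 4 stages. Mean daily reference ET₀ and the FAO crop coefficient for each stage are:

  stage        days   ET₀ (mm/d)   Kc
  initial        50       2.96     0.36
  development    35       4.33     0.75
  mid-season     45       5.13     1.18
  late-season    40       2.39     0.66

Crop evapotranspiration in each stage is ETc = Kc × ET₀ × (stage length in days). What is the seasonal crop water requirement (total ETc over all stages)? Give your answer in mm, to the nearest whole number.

502 mm

initial: 0.36 × 2.96 × 50 = 53.28 mm
development: 0.75 × 4.33 × 35 = 113.66 mm
mid-season: 1.18 × 5.13 × 45 = 272.40 mm
late-season: 0.66 × 2.39 × 40 = 63.10 mm
Seasonal total = 502.44 mm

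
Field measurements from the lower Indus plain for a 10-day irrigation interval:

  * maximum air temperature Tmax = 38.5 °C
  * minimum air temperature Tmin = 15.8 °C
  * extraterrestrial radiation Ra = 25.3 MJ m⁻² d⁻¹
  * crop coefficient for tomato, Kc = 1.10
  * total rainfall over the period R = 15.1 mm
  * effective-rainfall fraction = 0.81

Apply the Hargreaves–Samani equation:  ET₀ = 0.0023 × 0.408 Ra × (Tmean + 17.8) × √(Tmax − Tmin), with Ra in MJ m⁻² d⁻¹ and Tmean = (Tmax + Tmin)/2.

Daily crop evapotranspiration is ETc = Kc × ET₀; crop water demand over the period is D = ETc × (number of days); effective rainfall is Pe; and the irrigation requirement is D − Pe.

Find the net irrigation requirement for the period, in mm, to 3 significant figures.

Tmean = (38.5 + 15.8)/2 = 27.15 °C
0.408 Ra = 0.408 × 25.3 = 10.3224 mm/d equivalent
ET₀ = 0.0023 × 10.3224 × (27.15 + 17.8) × √22.7 = 0.0023 × 10.3224 × 44.95 × 4.7645 = 5.0846 mm/d
ETc = Kc × ET₀ = 1.10 × 5.0846 = 5.5931 mm/d
Crop demand D = ETc × 10 d = 5.5931 × 10 = 55.931 mm
Pe = 0.81 × 15.1 = 12.231 mm
D − Pe = 55.931 − 12.231 = 43.700 mm

43.7 mm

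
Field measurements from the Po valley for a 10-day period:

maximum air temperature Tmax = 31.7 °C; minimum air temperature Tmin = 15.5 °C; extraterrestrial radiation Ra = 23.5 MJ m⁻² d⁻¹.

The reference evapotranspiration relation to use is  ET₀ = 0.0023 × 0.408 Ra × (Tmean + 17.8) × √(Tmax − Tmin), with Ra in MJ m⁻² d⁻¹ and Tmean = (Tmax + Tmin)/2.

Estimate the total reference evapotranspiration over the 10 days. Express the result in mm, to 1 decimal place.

36.7 mm

Tmean = (31.7 + 15.5)/2 = 23.60 °C
0.408 Ra = 0.408 × 23.5 = 9.5880 mm/d equivalent
ET₀ = 0.0023 × 9.5880 × (23.60 + 17.8) × √16.2 = 0.0023 × 9.5880 × 41.40 × 4.0249 = 3.6746 mm/d
Over 10 days: 3.6746 × 10 = 36.746 mm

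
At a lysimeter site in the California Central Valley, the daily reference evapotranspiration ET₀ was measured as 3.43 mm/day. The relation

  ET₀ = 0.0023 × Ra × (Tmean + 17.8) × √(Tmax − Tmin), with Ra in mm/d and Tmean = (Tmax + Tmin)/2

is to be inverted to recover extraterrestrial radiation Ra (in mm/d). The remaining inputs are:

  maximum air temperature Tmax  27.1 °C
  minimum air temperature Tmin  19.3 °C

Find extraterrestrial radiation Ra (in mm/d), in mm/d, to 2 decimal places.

Tmean = 23.20 °C; √ΔT = 2.7928
Ra = ET₀ / [0.0023 × (Tmean+17.8) × √ΔT] = 3.43 / (0.0023 × 41.00 × 2.7928) = 13.024 mm/d

13.02 mm/d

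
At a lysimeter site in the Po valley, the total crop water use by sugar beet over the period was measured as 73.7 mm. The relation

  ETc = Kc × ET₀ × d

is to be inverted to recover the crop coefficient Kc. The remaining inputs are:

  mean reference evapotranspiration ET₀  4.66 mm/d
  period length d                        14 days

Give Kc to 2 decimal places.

ETc = Kc × ET₀ × d  ⇒  Kc = ETc / (ET₀ × d)
Kc = 73.7 / (4.66 × 14) = 73.7 / 65.24 = 1.1297

1.13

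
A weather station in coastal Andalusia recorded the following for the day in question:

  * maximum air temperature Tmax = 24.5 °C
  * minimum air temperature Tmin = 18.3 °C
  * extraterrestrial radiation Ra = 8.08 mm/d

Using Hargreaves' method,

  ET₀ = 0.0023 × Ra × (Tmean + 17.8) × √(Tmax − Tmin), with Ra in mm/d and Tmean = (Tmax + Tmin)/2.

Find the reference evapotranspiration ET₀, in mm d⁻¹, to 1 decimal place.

1.8 mm d⁻¹

Tmean = (24.5 + 18.3)/2 = 21.40 °C
ET₀ = 0.0023 × 8.08 × (21.40 + 17.8) × √6.2 = 0.0023 × 8.08 × 39.20 × 2.4900 = 1.8139 mm/d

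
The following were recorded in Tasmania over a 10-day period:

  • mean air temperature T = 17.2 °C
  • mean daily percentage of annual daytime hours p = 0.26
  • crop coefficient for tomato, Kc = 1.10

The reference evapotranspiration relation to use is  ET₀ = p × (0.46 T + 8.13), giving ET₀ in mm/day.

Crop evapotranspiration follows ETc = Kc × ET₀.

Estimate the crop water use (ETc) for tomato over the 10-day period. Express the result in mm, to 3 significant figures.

45.9 mm

ET₀ = 0.26 × (0.46 × 17.2 + 8.13) = 0.26 × 16.042 = 4.1709 mm/d
ETc = Kc × ET₀ = 1.10 × 4.1709 = 4.5880 mm/d
Over 10 days: 4.5880 × 10 = 45.880 mm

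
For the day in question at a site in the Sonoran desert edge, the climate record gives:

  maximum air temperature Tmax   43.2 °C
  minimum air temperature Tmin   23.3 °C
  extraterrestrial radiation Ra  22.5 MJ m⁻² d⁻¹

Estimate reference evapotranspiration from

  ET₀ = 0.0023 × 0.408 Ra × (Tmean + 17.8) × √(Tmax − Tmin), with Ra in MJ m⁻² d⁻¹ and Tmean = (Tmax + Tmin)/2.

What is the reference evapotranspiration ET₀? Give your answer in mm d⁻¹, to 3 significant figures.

Tmean = (43.2 + 23.3)/2 = 33.25 °C
0.408 Ra = 0.408 × 22.5 = 9.1800 mm/d equivalent
ET₀ = 0.0023 × 9.1800 × (33.25 + 17.8) × √19.9 = 0.0023 × 9.1800 × 51.05 × 4.4609 = 4.8083 mm/d

4.81 mm d⁻¹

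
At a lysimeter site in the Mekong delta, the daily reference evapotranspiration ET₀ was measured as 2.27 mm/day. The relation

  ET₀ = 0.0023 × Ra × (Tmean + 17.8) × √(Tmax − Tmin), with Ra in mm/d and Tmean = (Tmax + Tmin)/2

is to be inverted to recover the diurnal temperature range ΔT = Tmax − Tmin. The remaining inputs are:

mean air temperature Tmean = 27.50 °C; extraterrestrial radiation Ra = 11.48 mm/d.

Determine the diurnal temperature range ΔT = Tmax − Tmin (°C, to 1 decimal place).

√ΔT = ET₀ / [0.0023 × Ra × (Tmean+17.8)] = 2.27 / (0.0023 × 11.48 × 45.30) = 1.8978
ΔT = 1.8978² = 3.602 °C

3.6 °C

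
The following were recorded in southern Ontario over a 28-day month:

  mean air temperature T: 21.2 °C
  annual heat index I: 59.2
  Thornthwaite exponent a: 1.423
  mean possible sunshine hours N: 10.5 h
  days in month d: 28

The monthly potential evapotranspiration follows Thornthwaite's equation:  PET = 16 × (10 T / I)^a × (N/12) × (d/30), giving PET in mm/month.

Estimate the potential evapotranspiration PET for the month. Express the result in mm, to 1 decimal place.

10T/I = 10 × 21.2 / 59.2 = 3.5811
(10T/I)^a = 3.5811^1.423 = 6.1428
Uncorrected PET = 16 × 6.1428 = 98.285 mm
Correction = (N/12)(d/30) = (10.5/12)(28/30) = 0.8167
PET = 98.285 × 0.8167 = 80.269 mm/month

80.3 mm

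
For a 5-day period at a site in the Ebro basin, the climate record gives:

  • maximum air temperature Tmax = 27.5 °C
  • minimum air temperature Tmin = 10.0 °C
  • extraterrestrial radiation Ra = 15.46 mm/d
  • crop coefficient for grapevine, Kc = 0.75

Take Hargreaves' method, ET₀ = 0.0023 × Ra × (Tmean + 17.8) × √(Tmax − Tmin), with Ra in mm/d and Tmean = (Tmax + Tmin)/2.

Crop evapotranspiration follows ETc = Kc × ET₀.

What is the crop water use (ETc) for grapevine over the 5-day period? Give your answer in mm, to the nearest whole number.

20 mm

Tmean = (27.5 + 10.0)/2 = 18.75 °C
ET₀ = 0.0023 × 15.46 × (18.75 + 17.8) × √17.5 = 0.0023 × 15.46 × 36.55 × 4.1833 = 5.4368 mm/d
ETc = Kc × ET₀ = 0.75 × 5.4368 = 4.0776 mm/d
Over 5 days: 4.0776 × 5 = 20.388 mm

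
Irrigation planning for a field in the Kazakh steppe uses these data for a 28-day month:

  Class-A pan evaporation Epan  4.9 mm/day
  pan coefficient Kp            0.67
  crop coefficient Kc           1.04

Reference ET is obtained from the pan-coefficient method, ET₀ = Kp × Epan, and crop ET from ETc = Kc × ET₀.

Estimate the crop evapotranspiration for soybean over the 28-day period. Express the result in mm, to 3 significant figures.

ET₀ = 0.67 × 4.9 = 3.2830 mm/d
ETc = Kc × ET₀ = 1.04 × 3.2830 = 3.4143 mm/d
Over 28 days: 3.4143 × 28 = 95.600 mm

95.6 mm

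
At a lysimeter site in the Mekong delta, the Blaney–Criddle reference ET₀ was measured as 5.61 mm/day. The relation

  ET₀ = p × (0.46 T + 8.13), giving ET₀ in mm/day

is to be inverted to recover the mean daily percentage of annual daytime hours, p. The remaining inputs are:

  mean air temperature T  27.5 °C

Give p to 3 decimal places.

p = ET₀ / (0.46 T + 8.13) = 5.61 / (0.46 × 27.5 + 8.13) = 5.61 / 20.780 = 0.2700

0.270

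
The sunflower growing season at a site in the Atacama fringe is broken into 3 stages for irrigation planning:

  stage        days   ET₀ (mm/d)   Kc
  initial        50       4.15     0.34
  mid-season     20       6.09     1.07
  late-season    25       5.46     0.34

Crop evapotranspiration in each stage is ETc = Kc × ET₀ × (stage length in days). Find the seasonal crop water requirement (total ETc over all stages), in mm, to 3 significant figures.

initial: 0.34 × 4.15 × 50 = 70.55 mm
mid-season: 1.07 × 6.09 × 20 = 130.33 mm
late-season: 0.34 × 5.46 × 25 = 46.41 mm
Seasonal total = 247.29 mm

247 mm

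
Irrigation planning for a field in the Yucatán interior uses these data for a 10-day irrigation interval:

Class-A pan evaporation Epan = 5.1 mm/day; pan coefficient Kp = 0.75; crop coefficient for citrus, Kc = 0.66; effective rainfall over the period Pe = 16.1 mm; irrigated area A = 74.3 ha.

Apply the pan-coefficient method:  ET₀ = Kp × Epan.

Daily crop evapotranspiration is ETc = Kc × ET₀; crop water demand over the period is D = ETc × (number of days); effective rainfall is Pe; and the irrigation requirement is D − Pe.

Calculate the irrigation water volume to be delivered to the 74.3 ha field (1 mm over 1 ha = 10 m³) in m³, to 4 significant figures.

6795 m³

ET₀ = 0.75 × 5.1 = 3.8250 mm/d
ETc = Kc × ET₀ = 0.66 × 3.8250 = 2.5245 mm/d
Crop demand D = ETc × 10 d = 2.5245 × 10 = 25.245 mm
D − Pe = 25.245 − 16.1 = 9.145 mm
Volume = 9.145 mm × 74.3 ha × 10 = 6794.7 m³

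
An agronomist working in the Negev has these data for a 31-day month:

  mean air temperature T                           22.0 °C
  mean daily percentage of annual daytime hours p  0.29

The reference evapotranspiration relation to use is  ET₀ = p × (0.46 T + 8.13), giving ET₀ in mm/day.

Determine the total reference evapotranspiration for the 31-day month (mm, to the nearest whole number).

164 mm

ET₀ = 0.29 × (0.46 × 22.0 + 8.13) = 0.29 × 18.250 = 5.2925 mm/d
Monthly total = 5.2925 × 31 = 164.068 mm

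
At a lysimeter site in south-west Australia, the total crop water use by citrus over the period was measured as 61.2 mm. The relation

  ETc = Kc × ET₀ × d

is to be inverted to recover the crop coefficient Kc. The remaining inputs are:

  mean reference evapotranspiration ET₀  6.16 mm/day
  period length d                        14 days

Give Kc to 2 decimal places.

0.71

ETc = Kc × ET₀ × d  ⇒  Kc = ETc / (ET₀ × d)
Kc = 61.2 / (6.16 × 14) = 61.2 / 86.24 = 0.7096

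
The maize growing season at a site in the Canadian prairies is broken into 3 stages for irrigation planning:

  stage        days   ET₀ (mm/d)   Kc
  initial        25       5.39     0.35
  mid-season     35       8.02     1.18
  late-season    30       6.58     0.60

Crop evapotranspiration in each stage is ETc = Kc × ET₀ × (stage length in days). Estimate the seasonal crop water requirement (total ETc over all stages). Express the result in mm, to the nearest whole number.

initial: 0.35 × 5.39 × 25 = 47.16 mm
mid-season: 1.18 × 8.02 × 35 = 331.23 mm
late-season: 0.60 × 6.58 × 30 = 118.44 mm
Seasonal total = 496.83 mm

497 mm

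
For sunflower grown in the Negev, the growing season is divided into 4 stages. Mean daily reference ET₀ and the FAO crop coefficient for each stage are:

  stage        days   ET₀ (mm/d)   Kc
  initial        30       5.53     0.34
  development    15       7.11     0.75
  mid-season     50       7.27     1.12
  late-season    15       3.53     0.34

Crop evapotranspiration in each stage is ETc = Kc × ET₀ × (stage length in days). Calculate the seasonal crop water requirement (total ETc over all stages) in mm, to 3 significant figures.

562 mm

initial: 0.34 × 5.53 × 30 = 56.41 mm
development: 0.75 × 7.11 × 15 = 79.99 mm
mid-season: 1.12 × 7.27 × 50 = 407.12 mm
late-season: 0.34 × 3.53 × 15 = 18.00 mm
Seasonal total = 561.52 mm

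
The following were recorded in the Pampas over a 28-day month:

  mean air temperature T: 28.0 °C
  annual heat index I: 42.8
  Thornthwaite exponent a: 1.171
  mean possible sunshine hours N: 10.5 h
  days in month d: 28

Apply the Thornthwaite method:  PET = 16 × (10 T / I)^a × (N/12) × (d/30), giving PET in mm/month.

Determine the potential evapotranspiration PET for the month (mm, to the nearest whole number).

10T/I = 10 × 28.0 / 42.8 = 6.5421
(10T/I)^a = 6.5421^1.171 = 9.0200
Uncorrected PET = 16 × 9.0200 = 144.320 mm
Correction = (N/12)(d/30) = (10.5/12)(28/30) = 0.8167
PET = 144.320 × 0.8167 = 117.866 mm/month

118 mm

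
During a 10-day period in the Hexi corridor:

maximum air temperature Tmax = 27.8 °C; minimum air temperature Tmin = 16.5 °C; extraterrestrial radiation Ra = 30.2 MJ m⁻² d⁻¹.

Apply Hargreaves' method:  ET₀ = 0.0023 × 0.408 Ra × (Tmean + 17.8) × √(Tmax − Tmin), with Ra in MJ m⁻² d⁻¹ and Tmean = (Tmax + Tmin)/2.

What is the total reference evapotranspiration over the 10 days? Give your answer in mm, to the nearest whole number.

Tmean = (27.8 + 16.5)/2 = 22.15 °C
0.408 Ra = 0.408 × 30.2 = 12.3216 mm/d equivalent
ET₀ = 0.0023 × 12.3216 × (22.15 + 17.8) × √11.3 = 0.0023 × 12.3216 × 39.95 × 3.3615 = 3.8058 mm/d
Over 10 days: 3.8058 × 10 = 38.058 mm

38 mm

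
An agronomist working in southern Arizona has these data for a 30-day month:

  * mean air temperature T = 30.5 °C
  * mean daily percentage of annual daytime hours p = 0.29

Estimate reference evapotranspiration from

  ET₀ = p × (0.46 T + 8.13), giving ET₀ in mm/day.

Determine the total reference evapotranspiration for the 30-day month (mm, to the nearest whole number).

193 mm

ET₀ = 0.29 × (0.46 × 30.5 + 8.13) = 0.29 × 22.160 = 6.4264 mm/d
Monthly total = 6.4264 × 30 = 192.792 mm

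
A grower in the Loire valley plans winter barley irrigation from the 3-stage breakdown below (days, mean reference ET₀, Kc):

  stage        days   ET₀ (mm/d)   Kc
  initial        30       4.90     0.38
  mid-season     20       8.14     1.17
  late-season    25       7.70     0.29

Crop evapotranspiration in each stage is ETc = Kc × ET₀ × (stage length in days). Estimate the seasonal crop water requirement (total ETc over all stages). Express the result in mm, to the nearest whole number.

302 mm

initial: 0.38 × 4.90 × 30 = 55.86 mm
mid-season: 1.17 × 8.14 × 20 = 190.48 mm
late-season: 0.29 × 7.70 × 25 = 55.83 mm
Seasonal total = 302.17 mm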